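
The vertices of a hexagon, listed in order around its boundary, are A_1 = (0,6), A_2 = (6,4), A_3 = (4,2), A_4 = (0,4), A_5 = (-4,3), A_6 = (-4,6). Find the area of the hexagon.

Apply Gauss's area formula: 2A = Σ (x_i·y_{i+1} − x_{i+1}·y_i), indices taken mod 6.
A_1→A_2: (0)(4) − (6)(6) = -36
A_2→A_3: (6)(2) − (4)(4) = -4
A_3→A_4: (4)(4) − (0)(2) = 16
A_4→A_5: (0)(3) − (-4)(4) = 16
A_5→A_6: (-4)(6) − (-4)(3) = -12
A_6→A_1: (-4)(6) − (0)(6) = -24
Σ = -44
Area = |Σ|/2 = 22.

22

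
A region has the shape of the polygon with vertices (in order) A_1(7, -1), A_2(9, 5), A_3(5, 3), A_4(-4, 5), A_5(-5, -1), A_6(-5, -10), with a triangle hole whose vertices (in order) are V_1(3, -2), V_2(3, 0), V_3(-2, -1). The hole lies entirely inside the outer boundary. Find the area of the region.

Outer boundary:
Cross-terms: 44, 2, 37, 29, 45, 75  ⇒  Σ = 232
Area = |Σ|/2 = 116.
Hole:
Apply the shoelace (surveyor's) formula: 2A = Σ (x_i·y_{i+1} − x_{i+1}·y_i), indices taken mod 3.
Σ = (6) + (-3) + (7) = 10
Area = |Σ|/2 = 5.
Net area = 116 − 5 = 111.

111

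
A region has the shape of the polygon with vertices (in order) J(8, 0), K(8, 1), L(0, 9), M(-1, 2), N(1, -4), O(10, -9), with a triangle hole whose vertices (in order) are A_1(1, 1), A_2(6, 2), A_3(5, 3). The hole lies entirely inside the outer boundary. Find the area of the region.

Outer boundary:
Σ = (8) + (72) + (9) + (2) + (31) + (72) = 194
Area = |Σ|/2 = 97.
Hole:
Cross-terms: -4, 8, 2  ⇒  Σ = 6
Area = |Σ|/2 = 3.
Net area = 97 − 3 = 94.

94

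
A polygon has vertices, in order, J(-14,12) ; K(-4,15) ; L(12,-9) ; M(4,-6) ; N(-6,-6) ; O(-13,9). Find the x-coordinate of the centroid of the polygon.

Apply the shoelace formula. First the cross-terms c_i = x_i·y_{i+1} − x_{i+1}·y_i:
  -162, -144, -36, -60, -132, -30  ⇒  2A = -564, A = -282.
Then Σ (x_i + x_{i+1})·c_i = 4626, so x̄ = 4626 / (6·(-282)) = -257/94.

-257/94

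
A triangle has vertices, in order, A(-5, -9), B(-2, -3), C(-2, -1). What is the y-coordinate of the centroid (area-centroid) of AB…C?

Apply the shoelace (surveyor's) formula. First the cross-terms c_i = x_i·y_{i+1} − x_{i+1}·y_i:
  -3, -4, 13  ⇒  2A = 6, A = 3.
Then Σ (y_i + y_{i+1})·c_i = -78, so ȳ = -78 / (6·3) = -13/3.

-13/3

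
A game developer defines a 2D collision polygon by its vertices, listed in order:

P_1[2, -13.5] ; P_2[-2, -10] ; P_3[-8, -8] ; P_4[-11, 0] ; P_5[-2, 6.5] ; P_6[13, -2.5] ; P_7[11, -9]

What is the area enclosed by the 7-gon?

Cross-terms: -47, -64, -88, -71.5, -79.5, -89.5, -130.5  ⇒  Σ = -570
Area = |Σ|/2 = 285.

285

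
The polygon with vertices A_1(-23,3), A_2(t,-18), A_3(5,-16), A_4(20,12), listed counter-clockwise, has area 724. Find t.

The doubled signed area Σ (x_i y_{i+1} − x_{i+1} y_i) is linear in t.
With t=0 it equals 1220; the coefficient of t is -19 (from the two edges through A_2).
So -19·t + 1220 = 2·724 = 1448 ⇒ t = -12.

-12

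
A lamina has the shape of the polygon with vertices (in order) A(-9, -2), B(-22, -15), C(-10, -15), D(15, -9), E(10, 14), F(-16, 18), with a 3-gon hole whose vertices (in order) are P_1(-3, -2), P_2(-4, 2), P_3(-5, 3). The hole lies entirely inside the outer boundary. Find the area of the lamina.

740.5

Outer boundary:
Apply the surveyor's formula: 2A = Σ (x_i·y_{i+1} − x_{i+1}·y_i), indices taken mod 6.
Cross-terms: 91, 180, 315, 300, 404, 194  ⇒  Σ = 1484
Area = |Σ|/2 = 742.
Hole:
Apply the surveyor's formula: 2A = Σ (x_i·y_{i+1} − x_{i+1}·y_i), indices taken mod 3.
Cross-terms: -14, -2, 19  ⇒  Σ = 3
Area = |Σ|/2 = 1.5.
Net area = 742 − 1.5 = 740.5.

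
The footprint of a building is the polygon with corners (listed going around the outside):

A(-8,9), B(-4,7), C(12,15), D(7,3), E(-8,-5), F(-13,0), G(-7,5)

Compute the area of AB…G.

198.5

Apply the shoelace formula: 2A = Σ (x_i·y_{i+1} − x_{i+1}·y_i), indices taken mod 7.
Σ = (-20) + (-144) + (-69) + (-11) + (-65) + (-65) + (-23) = -397
Area = |Σ|/2 = 198.5.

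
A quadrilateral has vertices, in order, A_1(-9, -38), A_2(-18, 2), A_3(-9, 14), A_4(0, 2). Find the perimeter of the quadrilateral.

112

|A_1A_2| = √((-9)² + (40)²) = √1681 = 41
|A_2A_3| = √((9)² + (12)²) = √225 = 15
|A_3A_4| = √((9)² + (-12)²) = √225 = 15
|A_4A_1| = √((-9)² + (-40)²) = √1681 = 41
Perimeter = 41 + 15 + 15 + 41 = 112.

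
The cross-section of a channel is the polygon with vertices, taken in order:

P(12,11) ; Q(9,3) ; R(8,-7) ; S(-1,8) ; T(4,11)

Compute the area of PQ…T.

112

Apply the surveyor's formula: 2A = Σ (x_i·y_{i+1} − x_{i+1}·y_i), indices taken mod 5.
Σ = (-63) + (-87) + (57) + (-43) + (-88) = -224
Area = |Σ|/2 = 112.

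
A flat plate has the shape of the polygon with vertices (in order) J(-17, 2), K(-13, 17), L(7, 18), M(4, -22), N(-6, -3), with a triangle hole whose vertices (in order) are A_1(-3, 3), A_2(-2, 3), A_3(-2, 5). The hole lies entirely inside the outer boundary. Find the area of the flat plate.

Outer boundary:
Σ = (-263) + (-353) + (-226) + (-144) + (-63) = -1049
Area = |Σ|/2 = 524.5.
Hole:
Apply Gauss's area formula: 2A = Σ (x_i·y_{i+1} − x_{i+1}·y_i), indices taken mod 3.
Σ = (-3) + (-4) + (9) = 2
Area = |Σ|/2 = 1.
Net area = 524.5 − 1 = 523.5.

523.5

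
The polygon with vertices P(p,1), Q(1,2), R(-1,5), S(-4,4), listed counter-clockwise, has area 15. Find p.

Write out the shoelace sum; only the two edges meeting at P involve p:
2·Area = [((-4)·1 − p·4) + (p·2 − 1·1)] + 23
       = -2·p + 18 = 30
⇒ p = -6.

-6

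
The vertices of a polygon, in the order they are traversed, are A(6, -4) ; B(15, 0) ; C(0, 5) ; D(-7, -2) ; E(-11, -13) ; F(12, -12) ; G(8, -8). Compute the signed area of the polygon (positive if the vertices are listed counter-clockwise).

Apply the shoelace formula: 2A = Σ (x_i·y_{i+1} − x_{i+1}·y_i), indices taken mod 7.
A→B: (6)(0) − (15)(-4) = 60
B→C: (15)(5) − (0)(0) = 75
C→D: (0)(-2) − (-7)(5) = 35
D→E: (-7)(-13) − (-11)(-2) = 69
E→F: (-11)(-12) − (12)(-13) = 288
F→G: (12)(-8) − (8)(-12) = 0
G→A: (8)(-4) − (6)(-8) = 16
Σ = 543
Signed area = Σ/2 = 271.5 (positive ⇒ counter-clockwise traversal).

271.5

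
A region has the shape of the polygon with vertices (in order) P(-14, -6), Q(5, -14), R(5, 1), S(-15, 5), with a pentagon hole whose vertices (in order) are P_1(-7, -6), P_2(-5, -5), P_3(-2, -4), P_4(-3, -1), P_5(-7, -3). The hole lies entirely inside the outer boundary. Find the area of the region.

236.5

Outer boundary:
Σ = (226) + (75) + (40) + (160) = 501
Area = |Σ|/2 = 250.5.
Hole:
Apply the shoelace formula: 2A = Σ (x_i·y_{i+1} − x_{i+1}·y_i), indices taken mod 5.
P_1→P_2: (-7)(-5) − (-5)(-6) = 5
P_2→P_3: (-5)(-4) − (-2)(-5) = 10
P_3→P_4: (-2)(-1) − (-3)(-4) = -10
P_4→P_5: (-3)(-3) − (-7)(-1) = 2
P_5→P_1: (-7)(-6) − (-7)(-3) = 21
Σ = 28
Area = |Σ|/2 = 14.
Net area = 250.5 − 14 = 236.5.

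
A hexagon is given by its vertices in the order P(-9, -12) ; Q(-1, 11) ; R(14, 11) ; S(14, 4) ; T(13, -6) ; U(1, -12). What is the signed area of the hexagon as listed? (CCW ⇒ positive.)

-390

Apply the shoelace formula: 2A = Σ (x_i·y_{i+1} − x_{i+1}·y_i), indices taken mod 6.
Σ = (-111) + (-165) + (-98) + (-136) + (-150) + (-120) = -780
Signed area = Σ/2 = -390 (negative ⇒ clockwise traversal).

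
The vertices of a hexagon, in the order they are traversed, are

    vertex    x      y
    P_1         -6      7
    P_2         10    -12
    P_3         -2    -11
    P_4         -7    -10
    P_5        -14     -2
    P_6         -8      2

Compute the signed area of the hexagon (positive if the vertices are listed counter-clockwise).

Apply the shoelace formula: 2A = Σ (x_i·y_{i+1} − x_{i+1}·y_i), indices taken mod 6.
Σ = (2) + (-134) + (-57) + (-126) + (-44) + (-44) = -403
Signed area = Σ/2 = -201.5 (negative ⇒ clockwise traversal).

-201.5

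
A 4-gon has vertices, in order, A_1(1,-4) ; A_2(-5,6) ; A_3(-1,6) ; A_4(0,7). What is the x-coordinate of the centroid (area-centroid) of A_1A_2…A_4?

-50/39

Apply the shoelace (surveyor's) formula. First the cross-terms c_i = x_i·y_{i+1} − x_{i+1}·y_i:
  -14, -24, -7, -7  ⇒  2A = -52, A = -26.
Then Σ (x_i + x_{i+1})·c_i = 200, so x̄ = 200 / (6·(-26)) = -50/39.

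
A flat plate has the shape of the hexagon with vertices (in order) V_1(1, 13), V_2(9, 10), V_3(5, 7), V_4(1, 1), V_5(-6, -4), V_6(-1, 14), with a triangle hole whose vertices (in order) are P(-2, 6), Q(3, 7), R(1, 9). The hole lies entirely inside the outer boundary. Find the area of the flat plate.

Outer boundary:
Cross-terms: -107, 13, -2, 2, -88, -27  ⇒  Σ = -209
Area = |Σ|/2 = 104.5.
Hole:
Apply the surveyor's formula: 2A = Σ (x_i·y_{i+1} − x_{i+1}·y_i), indices taken mod 3.
Σ = (-32) + (20) + (24) = 12
Area = |Σ|/2 = 6.
Net area = 104.5 − 6 = 98.5.

98.5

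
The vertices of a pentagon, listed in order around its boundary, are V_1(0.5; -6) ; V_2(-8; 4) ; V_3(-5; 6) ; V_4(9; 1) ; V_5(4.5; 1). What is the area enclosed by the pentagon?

Apply the shoelace (surveyor's) formula: 2A = Σ (x_i·y_{i+1} − x_{i+1}·y_i), indices taken mod 5.
Σ = (-46) + (-28) + (-59) + (4.5) + (-27.5) = -156
Area = |Σ|/2 = 78.

78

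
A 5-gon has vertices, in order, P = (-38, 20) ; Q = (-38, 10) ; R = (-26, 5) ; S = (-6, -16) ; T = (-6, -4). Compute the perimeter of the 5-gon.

|PQ| = √((0)² + (-10)²) = √100 = 10
|QR| = √((12)² + (-5)²) = √169 = 13
|RS| = √((20)² + (-21)²) = √841 = 29
|ST| = √((0)² + (12)²) = √144 = 12
|TP| = √((-32)² + (24)²) = √1600 = 40
Perimeter = 10 + 13 + 29 + 12 + 40 = 104.

104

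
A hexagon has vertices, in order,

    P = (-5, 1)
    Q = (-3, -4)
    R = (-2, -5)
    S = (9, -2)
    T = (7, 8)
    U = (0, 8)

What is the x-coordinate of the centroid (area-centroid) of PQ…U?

188/87

Apply the shoelace (surveyor's) formula. First the cross-terms c_i = x_i·y_{i+1} − x_{i+1}·y_i:
  23, 7, 49, 86, 56, 40  ⇒  2A = 261, A = 130.5.
Then Σ (x_i + x_{i+1})·c_i = 1692, so x̄ = 1692 / (6·130.5) = 188/87.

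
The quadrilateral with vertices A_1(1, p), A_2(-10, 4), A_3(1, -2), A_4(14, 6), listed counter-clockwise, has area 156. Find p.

11

The doubled signed area Σ (x_i y_{i+1} − x_{i+1} y_i) is linear in p.
With p=0 it equals 48; the coefficient of p is 24 (from the two edges through A_1).
So 24·p + 48 = 2·156 = 312 ⇒ p = 11.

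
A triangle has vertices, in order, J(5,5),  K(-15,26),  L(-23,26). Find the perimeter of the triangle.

|JK| = √((-20)² + (21)²) = √841 = 29
|KL| = √((-8)² + (0)²) = √64 = 8
|LJ| = √((28)² + (-21)²) = √1225 = 35
Perimeter = 29 + 8 + 35 = 72.

72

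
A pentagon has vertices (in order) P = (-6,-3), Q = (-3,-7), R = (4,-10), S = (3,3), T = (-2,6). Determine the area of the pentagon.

Apply the shoelace (surveyor's) formula: 2A = Σ (x_i·y_{i+1} − x_{i+1}·y_i), indices taken mod 5.
Σ = (33) + (58) + (42) + (24) + (42) = 199
Area = |Σ|/2 = 99.5.

99.5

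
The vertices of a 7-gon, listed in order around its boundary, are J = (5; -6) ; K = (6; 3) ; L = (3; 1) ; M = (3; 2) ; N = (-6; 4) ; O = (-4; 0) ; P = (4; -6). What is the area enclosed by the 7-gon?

Apply the surveyor's formula: 2A = Σ (x_i·y_{i+1} − x_{i+1}·y_i), indices taken mod 7.
Σ = (51) + (-3) + (3) + (24) + (16) + (24) + (6) = 121
Area = |Σ|/2 = 60.5.

60.5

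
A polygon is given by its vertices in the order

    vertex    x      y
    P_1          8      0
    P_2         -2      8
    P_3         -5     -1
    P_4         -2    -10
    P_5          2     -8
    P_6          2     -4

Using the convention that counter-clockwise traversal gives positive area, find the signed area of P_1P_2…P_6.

Σ = (64) + (42) + (48) + (36) + (8) + (32) = 230
Signed area = Σ/2 = 115 (positive ⇒ counter-clockwise traversal).

115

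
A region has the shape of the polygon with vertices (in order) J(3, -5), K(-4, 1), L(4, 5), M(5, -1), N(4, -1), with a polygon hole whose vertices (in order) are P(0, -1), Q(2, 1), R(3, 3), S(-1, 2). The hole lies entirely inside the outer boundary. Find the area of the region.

Outer boundary:
J→K: (3)(1) − (-4)(-5) = -17
K→L: (-4)(5) − (4)(1) = -24
L→M: (4)(-1) − (5)(5) = -29
M→N: (5)(-1) − (4)(-1) = -1
N→J: (4)(-5) − (3)(-1) = -17
Σ = -88
Area = |Σ|/2 = 44.
Hole:
Apply the shoelace formula: 2A = Σ (x_i·y_{i+1} − x_{i+1}·y_i), indices taken mod 4.
Σ = (2) + (3) + (9) + (1) = 15
Area = |Σ|/2 = 7.5.
Net area = 44 − 7.5 = 36.5.

36.5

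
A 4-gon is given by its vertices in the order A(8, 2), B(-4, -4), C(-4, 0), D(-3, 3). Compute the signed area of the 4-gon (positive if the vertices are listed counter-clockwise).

-41

Σ = (-24) + (-16) + (-12) + (-30) = -82
Signed area = Σ/2 = -41 (negative ⇒ clockwise traversal).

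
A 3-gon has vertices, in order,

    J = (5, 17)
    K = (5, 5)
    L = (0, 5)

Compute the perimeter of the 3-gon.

|JK| = √((0)² + (-12)²) = √144 = 12
|KL| = √((-5)² + (0)²) = √25 = 5
|LJ| = √((5)² + (12)²) = √169 = 13
Perimeter = 12 + 5 + 13 = 30.

30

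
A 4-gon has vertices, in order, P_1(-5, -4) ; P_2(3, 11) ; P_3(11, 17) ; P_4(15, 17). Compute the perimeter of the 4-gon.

|P_1P_2| = √((8)² + (15)²) = √289 = 17
|P_2P_3| = √((8)² + (6)²) = √100 = 10
|P_3P_4| = √((4)² + (0)²) = √16 = 4
|P_4P_1| = √((-20)² + (-21)²) = √841 = 29
Perimeter = 17 + 10 + 4 + 29 = 60.

60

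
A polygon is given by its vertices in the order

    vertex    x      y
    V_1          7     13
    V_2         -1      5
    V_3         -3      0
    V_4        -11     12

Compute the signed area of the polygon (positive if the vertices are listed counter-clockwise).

-100

Apply the surveyor's formula: 2A = Σ (x_i·y_{i+1} − x_{i+1}·y_i), indices taken mod 4.
Σ = (48) + (15) + (-36) + (-227) = -200
Signed area = Σ/2 = -100 (negative ⇒ clockwise traversal).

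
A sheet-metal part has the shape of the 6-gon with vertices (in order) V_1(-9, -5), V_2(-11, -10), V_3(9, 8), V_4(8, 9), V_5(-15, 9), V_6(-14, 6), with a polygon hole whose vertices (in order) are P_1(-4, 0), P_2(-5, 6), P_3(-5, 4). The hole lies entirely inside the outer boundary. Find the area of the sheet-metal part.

Outer boundary:
Apply the shoelace (surveyor's) formula: 2A = Σ (x_i·y_{i+1} − x_{i+1}·y_i), indices taken mod 6.
Σ = (35) + (2) + (17) + (207) + (36) + (124) = 421
Area = |Σ|/2 = 210.5.
Hole:
Apply the surveyor's formula: 2A = Σ (x_i·y_{i+1} − x_{i+1}·y_i), indices taken mod 3.
P_1→P_2: (-4)(6) − (-5)(0) = -24
P_2→P_3: (-5)(4) − (-5)(6) = 10
P_3→P_1: (-5)(0) − (-4)(4) = 16
Σ = 2
Area = |Σ|/2 = 1.
Net area = 210.5 − 1 = 209.5.

209.5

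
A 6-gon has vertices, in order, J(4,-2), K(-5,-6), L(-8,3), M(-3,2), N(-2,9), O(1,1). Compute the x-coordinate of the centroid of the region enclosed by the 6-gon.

Apply the shoelace (surveyor's) formula. First the cross-terms c_i = x_i·y_{i+1} − x_{i+1}·y_i:
  -34, -63, -7, -23, -11, -6  ⇒  2A = -144, A = -72.
Then Σ (x_i + x_{i+1})·c_i = 1026, so x̄ = 1026 / (6·(-72)) = -2.375.

-2.375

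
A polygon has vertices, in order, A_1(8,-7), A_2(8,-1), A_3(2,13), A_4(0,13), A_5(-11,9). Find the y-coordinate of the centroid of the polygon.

590/123

Apply the shoelace formula. First the cross-terms c_i = x_i·y_{i+1} − x_{i+1}·y_i:
  48, 106, 26, 143, 5  ⇒  2A = 328, A = 164.
Then Σ (y_i + y_{i+1})·c_i = 4720, so ȳ = 4720 / (6·164) = 590/123.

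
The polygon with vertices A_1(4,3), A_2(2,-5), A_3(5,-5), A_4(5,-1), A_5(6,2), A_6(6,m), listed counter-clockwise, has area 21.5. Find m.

6

Write out the shoelace sum; only the two edges meeting at A_6 involve m:
2·Area = [(6·m − 6·2) + (6·3 − 4·m)] + 25
       = 2·m + 31 = 43
⇒ m = 6.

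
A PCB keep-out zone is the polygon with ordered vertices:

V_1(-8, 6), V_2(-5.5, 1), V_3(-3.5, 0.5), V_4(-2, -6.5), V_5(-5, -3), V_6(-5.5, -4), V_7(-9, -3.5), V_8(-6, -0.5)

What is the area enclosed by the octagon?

Apply the shoelace (surveyor's) formula: 2A = Σ (x_i·y_{i+1} − x_{i+1}·y_i), indices taken mod 8.
Cross-terms: 25, 0.75, 23.75, -26.5, 3.5, -16.75, -16.5, -40  ⇒  Σ = -46.75
Area = |Σ|/2 = 23.375.

23.375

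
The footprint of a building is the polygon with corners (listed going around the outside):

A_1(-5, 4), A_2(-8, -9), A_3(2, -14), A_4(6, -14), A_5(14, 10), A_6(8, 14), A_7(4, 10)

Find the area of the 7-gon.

362.5

Apply Gauss's area formula: 2A = Σ (x_i·y_{i+1} − x_{i+1}·y_i), indices taken mod 7.
Σ = (77) + (130) + (56) + (256) + (116) + (24) + (66) = 725
Area = |Σ|/2 = 362.5.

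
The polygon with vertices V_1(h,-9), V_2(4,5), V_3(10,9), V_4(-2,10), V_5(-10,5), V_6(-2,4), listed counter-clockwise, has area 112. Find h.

The doubled signed area Σ (x_i y_{i+1} − x_{i+1} y_i) is linear in h.
With h=0 it equals 218; the coefficient of h is 1 (from the two edges through V_1).
So 1·h + 218 = 2·112 = 224 ⇒ h = 6.

6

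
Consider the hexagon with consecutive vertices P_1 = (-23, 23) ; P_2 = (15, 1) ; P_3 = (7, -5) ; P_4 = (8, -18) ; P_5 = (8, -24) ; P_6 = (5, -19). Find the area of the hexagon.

469

Apply the shoelace (surveyor's) formula: 2A = Σ (x_i·y_{i+1} − x_{i+1}·y_i), indices taken mod 6.
Σ = (-368) + (-82) + (-86) + (-48) + (-32) + (-322) = -938
Area = |Σ|/2 = 469.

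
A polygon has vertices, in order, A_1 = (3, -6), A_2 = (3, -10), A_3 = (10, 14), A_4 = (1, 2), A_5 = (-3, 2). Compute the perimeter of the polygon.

58

|A_1A_2| = √((0)² + (-4)²) = √16 = 4
|A_2A_3| = √((7)² + (24)²) = √625 = 25
|A_3A_4| = √((-9)² + (-12)²) = √225 = 15
|A_4A_5| = √((-4)² + (0)²) = √16 = 4
|A_5A_1| = √((6)² + (-8)²) = √100 = 10
Perimeter = 4 + 25 + 15 + 4 + 10 = 58.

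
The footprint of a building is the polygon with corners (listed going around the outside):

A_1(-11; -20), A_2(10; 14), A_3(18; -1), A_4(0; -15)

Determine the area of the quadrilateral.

Apply the shoelace (surveyor's) formula: 2A = Σ (x_i·y_{i+1} − x_{i+1}·y_i), indices taken mod 4.
Cross-terms: 46, -262, -270, -165  ⇒  Σ = -651
Area = |Σ|/2 = 325.5.

325.5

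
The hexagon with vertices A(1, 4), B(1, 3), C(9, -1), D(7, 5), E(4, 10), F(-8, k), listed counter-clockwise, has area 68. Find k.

5

The doubled signed area Σ (x_i y_{i+1} − x_{i+1} y_i) is linear in k.
With k=0 it equals 121; the coefficient of k is 3 (from the two edges through F).
So 3·k + 121 = 2·68 = 136 ⇒ k = 5.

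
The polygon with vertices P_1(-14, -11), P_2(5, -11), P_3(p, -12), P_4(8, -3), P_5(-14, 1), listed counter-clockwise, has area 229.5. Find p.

10

Write out the shoelace sum; only the two edges meeting at P_3 involve p:
2·Area = [(5·(-12) − p·(-11)) + (p·(-3) − 8·(-12))] + 343
       = 8·p + 379 = 459
⇒ p = 10.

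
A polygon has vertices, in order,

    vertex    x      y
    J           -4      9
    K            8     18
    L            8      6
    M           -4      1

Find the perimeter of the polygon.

|JK| = √((12)² + (9)²) = √225 = 15
|KL| = √((0)² + (-12)²) = √144 = 12
|LM| = √((-12)² + (-5)²) = √169 = 13
|MJ| = √((0)² + (8)²) = √64 = 8
Perimeter = 15 + 12 + 13 + 8 = 48.

48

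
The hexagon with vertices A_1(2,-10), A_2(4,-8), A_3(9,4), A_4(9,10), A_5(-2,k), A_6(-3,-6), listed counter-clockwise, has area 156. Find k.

The doubled signed area Σ (x_i y_{i+1} − x_{i+1} y_i) is linear in k.
With k=0 it equals 240; the coefficient of k is 12 (from the two edges through A_5).
So 12·k + 240 = 2·156 = 312 ⇒ k = 6.

6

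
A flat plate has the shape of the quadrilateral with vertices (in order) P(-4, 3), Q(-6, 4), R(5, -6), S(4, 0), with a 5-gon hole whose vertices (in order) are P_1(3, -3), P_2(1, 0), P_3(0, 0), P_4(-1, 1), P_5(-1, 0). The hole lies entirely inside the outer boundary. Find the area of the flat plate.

Outer boundary:
Σ = (2) + (16) + (24) + (12) = 54
Area = |Σ|/2 = 27.
Hole:
Σ = (3) + (0) + (0) + (1) + (3) = 7
Area = |Σ|/2 = 3.5.
Net area = 27 − 3.5 = 23.5.

23.5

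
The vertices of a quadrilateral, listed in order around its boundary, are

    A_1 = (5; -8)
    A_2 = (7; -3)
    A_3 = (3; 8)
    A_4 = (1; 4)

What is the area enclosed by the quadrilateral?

Cross-terms: 41, 65, 4, -28  ⇒  Σ = 82
Area = |Σ|/2 = 41.

41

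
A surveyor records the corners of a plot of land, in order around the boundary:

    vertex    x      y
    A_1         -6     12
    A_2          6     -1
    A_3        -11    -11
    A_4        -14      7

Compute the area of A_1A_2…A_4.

250

Cross-terms: -66, -77, -231, -126  ⇒  Σ = -500
Area = |Σ|/2 = 250.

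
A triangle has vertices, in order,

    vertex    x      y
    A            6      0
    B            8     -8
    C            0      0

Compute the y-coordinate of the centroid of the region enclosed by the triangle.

Apply Gauss's area formula. First the cross-terms c_i = x_i·y_{i+1} − x_{i+1}·y_i:
  -48, 0, 0  ⇒  2A = -48, A = -24.
Then Σ (y_i + y_{i+1})·c_i = 384, so ȳ = 384 / (6·(-24)) = -8/3.

-8/3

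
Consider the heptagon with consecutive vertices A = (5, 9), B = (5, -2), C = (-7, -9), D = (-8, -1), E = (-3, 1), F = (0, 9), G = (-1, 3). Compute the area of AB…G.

116

Σ = (-55) + (-59) + (-65) + (-11) + (-27) + (9) + (-24) = -232
Area = |Σ|/2 = 116.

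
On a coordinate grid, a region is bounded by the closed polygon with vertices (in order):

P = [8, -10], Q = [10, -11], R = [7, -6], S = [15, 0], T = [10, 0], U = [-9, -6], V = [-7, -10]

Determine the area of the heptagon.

Apply Gauss's area formula: 2A = Σ (x_i·y_{i+1} − x_{i+1}·y_i), indices taken mod 7.
Σ = (12) + (17) + (90) + (0) + (-60) + (48) + (150) = 257
Area = |Σ|/2 = 128.5.

128.5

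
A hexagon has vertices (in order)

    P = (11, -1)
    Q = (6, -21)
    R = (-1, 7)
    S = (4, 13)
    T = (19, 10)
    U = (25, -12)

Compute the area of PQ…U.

Σ = (-225) + (21) + (-41) + (-207) + (-478) + (107) = -823
Area = |Σ|/2 = 411.5.

411.5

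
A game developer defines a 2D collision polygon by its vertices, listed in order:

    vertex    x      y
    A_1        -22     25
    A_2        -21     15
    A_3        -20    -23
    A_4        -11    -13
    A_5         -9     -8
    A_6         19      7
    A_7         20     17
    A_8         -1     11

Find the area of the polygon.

841

Apply the shoelace formula: 2A = Σ (x_i·y_{i+1} − x_{i+1}·y_i), indices taken mod 8.
Σ = (195) + (783) + (7) + (-29) + (89) + (183) + (237) + (217) = 1682
Area = |Σ|/2 = 841.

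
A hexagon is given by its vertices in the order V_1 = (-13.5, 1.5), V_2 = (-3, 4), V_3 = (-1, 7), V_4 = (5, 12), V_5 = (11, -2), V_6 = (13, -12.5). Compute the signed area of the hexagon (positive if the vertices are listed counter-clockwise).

Apply the shoelace (surveyor's) formula: 2A = Σ (x_i·y_{i+1} − x_{i+1}·y_i), indices taken mod 6.
V_1→V_2: (-13.5)(4) − (-3)(1.5) = -49.5
V_2→V_3: (-3)(7) − (-1)(4) = -17
V_3→V_4: (-1)(12) − (5)(7) = -47
V_4→V_5: (5)(-2) − (11)(12) = -142
V_5→V_6: (11)(-12.5) − (13)(-2) = -111.5
V_6→V_1: (13)(1.5) − (-13.5)(-12.5) = -149.25
Σ = -516.25
Signed area = Σ/2 = -258.125 (negative ⇒ clockwise traversal).

-258.125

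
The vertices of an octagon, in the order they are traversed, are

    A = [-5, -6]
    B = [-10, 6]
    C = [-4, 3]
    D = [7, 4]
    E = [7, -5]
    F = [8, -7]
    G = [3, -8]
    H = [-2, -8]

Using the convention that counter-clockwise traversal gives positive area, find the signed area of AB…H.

Apply Gauss's area formula: 2A = Σ (x_i·y_{i+1} − x_{i+1}·y_i), indices taken mod 8.
Σ = (-90) + (-6) + (-37) + (-63) + (-9) + (-43) + (-40) + (-28) = -316
Signed area = Σ/2 = -158 (negative ⇒ clockwise traversal).

-158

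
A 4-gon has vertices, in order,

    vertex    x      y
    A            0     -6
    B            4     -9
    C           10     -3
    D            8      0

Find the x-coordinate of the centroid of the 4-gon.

206/39

Apply the shoelace formula. First the cross-terms c_i = x_i·y_{i+1} − x_{i+1}·y_i:
  24, 78, 24, -48  ⇒  2A = 78, A = 39.
Then Σ (x_i + x_{i+1})·c_i = 1236, so x̄ = 1236 / (6·39) = 206/39.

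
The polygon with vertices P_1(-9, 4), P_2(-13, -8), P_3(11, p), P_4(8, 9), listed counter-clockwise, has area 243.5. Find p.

Write out the shoelace sum; only the two edges meeting at P_3 involve p:
2·Area = [((-13)·p − 11·(-8)) + (11·9 − 8·p)] + 237
       = -21·p + 424 = 487
⇒ p = -3.

-3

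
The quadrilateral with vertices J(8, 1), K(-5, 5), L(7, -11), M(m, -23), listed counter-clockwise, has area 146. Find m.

Write out the shoelace sum; only the two edges meeting at M involve m:
2·Area = [(7·(-23) − m·(-11)) + (m·1 − 8·(-23))] + 65
       = 12·m + 88 = 292
⇒ m = 17.

17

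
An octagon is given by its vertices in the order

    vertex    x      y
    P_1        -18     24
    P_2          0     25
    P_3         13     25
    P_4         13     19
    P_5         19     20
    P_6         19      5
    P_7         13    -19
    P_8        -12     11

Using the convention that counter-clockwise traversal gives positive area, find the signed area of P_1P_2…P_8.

-920

Σ = (-450) + (-325) + (-78) + (-101) + (-285) + (-426) + (-85) + (-90) = -1840
Signed area = Σ/2 = -920 (negative ⇒ clockwise traversal).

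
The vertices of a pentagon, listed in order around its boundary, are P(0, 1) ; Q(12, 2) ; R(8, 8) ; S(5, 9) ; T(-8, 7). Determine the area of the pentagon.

Cross-terms: -12, 80, 32, 107, -8  ⇒  Σ = 199
Area = |Σ|/2 = 99.5.

99.5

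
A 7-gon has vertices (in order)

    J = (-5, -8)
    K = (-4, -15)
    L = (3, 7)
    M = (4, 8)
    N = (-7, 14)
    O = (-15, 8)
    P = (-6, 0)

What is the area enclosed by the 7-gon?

209

Apply Gauss's area formula: 2A = Σ (x_i·y_{i+1} − x_{i+1}·y_i), indices taken mod 7.
Σ = (43) + (17) + (-4) + (112) + (154) + (48) + (48) = 418
Area = |Σ|/2 = 209.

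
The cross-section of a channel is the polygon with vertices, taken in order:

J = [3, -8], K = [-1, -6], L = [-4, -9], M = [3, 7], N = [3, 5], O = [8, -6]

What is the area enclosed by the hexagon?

Apply Gauss's area formula: 2A = Σ (x_i·y_{i+1} − x_{i+1}·y_i), indices taken mod 6.
Σ = (-26) + (-15) + (-1) + (-6) + (-58) + (-46) = -152
Area = |Σ|/2 = 76.

76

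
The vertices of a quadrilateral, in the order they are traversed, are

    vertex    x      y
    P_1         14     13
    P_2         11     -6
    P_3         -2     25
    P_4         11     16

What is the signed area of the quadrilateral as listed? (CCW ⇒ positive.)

Cross-terms: -227, 263, -307, -81  ⇒  Σ = -352
Signed area = Σ/2 = -176 (negative ⇒ clockwise traversal).

-176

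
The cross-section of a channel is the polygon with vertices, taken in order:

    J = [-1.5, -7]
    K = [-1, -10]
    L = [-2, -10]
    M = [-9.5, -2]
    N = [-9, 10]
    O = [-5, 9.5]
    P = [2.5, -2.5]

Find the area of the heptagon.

137

Cross-terms: 8, -10, -91, -113, -35.5, -11.25, -21.25  ⇒  Σ = -274
Area = |Σ|/2 = 137.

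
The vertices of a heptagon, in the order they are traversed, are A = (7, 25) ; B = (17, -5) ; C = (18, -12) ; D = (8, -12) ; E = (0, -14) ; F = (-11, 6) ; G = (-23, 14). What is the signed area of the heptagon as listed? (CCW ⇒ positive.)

-824.5

Apply Gauss's area formula: 2A = Σ (x_i·y_{i+1} − x_{i+1}·y_i), indices taken mod 7.
Σ = (-460) + (-114) + (-120) + (-112) + (-154) + (-16) + (-673) = -1649
Signed area = Σ/2 = -824.5 (negative ⇒ clockwise traversal).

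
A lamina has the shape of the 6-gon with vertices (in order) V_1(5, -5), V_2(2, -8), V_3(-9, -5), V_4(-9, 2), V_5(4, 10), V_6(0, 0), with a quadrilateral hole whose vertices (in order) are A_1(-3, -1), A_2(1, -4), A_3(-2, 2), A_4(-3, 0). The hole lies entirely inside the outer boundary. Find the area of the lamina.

128.5

Outer boundary:
Apply Gauss's area formula: 2A = Σ (x_i·y_{i+1} − x_{i+1}·y_i), indices taken mod 6.
Cross-terms: -30, -82, -63, -98, 0, 0  ⇒  Σ = -273
Area = |Σ|/2 = 136.5.
Hole:
A_1→A_2: (-3)(-4) − (1)(-1) = 13
A_2→A_3: (1)(2) − (-2)(-4) = -6
A_3→A_4: (-2)(0) − (-3)(2) = 6
A_4→A_1: (-3)(-1) − (-3)(0) = 3
Σ = 16
Area = |Σ|/2 = 8.
Net area = 136.5 − 8 = 128.5.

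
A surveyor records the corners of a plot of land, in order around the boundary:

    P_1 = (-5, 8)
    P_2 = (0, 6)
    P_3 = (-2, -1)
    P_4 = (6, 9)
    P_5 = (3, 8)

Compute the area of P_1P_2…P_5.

27.5

P_1→P_2: (-5)(6) − (0)(8) = -30
P_2→P_3: (0)(-1) − (-2)(6) = 12
P_3→P_4: (-2)(9) − (6)(-1) = -12
P_4→P_5: (6)(8) − (3)(9) = 21
P_5→P_1: (3)(8) − (-5)(8) = 64
Σ = 55
Area = |Σ|/2 = 27.5.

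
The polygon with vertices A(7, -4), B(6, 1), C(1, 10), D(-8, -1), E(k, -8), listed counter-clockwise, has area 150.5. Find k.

-4

Write out the shoelace sum; only the two edges meeting at E involve k:
2·Area = [((-8)·(-8) − k·(-1)) + (k·(-4) − 7·(-8))] + 169
       = -3·k + 289 = 301
⇒ k = -4.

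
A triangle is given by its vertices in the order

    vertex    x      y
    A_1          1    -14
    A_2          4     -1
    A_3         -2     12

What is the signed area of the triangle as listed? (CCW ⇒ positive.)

58.5

A_1→A_2: (1)(-1) − (4)(-14) = 55
A_2→A_3: (4)(12) − (-2)(-1) = 46
A_3→A_1: (-2)(-14) − (1)(12) = 16
Σ = 117
Signed area = Σ/2 = 58.5 (positive ⇒ counter-clockwise traversal).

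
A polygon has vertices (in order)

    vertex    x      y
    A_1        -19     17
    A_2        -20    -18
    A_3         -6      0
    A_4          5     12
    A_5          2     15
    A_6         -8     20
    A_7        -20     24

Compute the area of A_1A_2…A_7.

518.5

Apply the shoelace (surveyor's) formula: 2A = Σ (x_i·y_{i+1} − x_{i+1}·y_i), indices taken mod 7.
Σ = (682) + (-108) + (-72) + (51) + (160) + (208) + (116) = 1037
Area = |Σ|/2 = 518.5.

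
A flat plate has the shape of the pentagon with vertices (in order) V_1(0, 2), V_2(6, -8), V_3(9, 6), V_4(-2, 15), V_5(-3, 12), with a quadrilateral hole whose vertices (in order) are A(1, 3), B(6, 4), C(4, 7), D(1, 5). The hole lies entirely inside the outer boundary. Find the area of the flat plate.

117.5

Outer boundary:
Σ = (-12) + (108) + (147) + (21) + (-6) = 258
Area = |Σ|/2 = 129.
Hole:
Apply the shoelace (surveyor's) formula: 2A = Σ (x_i·y_{i+1} − x_{i+1}·y_i), indices taken mod 4.
Σ = (-14) + (26) + (13) + (-2) = 23
Area = |Σ|/2 = 11.5.
Net area = 129 − 11.5 = 117.5.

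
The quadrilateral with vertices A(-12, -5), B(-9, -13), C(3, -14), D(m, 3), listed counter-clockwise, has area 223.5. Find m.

Write out the shoelace sum; only the two edges meeting at D involve m:
2·Area = [(3·3 − m·(-14)) + (m·(-5) − (-12)·3)] + 276
       = 9·m + 321 = 447
⇒ m = 14.

14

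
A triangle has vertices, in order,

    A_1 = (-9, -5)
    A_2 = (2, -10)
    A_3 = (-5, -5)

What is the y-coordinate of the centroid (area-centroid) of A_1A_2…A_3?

Apply the shoelace (surveyor's) formula. First the cross-terms c_i = x_i·y_{i+1} − x_{i+1}·y_i:
  100, -60, -20  ⇒  2A = 20, A = 10.
Then Σ (y_i + y_{i+1})·c_i = -400, so ȳ = -400 / (6·10) = -20/3.

-20/3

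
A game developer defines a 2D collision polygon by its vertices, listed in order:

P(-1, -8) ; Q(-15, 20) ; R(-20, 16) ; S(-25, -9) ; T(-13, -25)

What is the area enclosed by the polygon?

593.5

Apply the shoelace formula: 2A = Σ (x_i·y_{i+1} − x_{i+1}·y_i), indices taken mod 5.
Σ = (-140) + (160) + (580) + (508) + (79) = 1187
Area = |Σ|/2 = 593.5.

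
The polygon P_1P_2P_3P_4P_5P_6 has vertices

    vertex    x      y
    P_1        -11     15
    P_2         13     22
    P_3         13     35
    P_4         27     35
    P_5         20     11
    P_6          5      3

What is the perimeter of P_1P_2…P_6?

114

|P_1P_2| = √((24)² + (7)²) = √625 = 25
|P_2P_3| = √((0)² + (13)²) = √169 = 13
|P_3P_4| = √((14)² + (0)²) = √196 = 14
|P_4P_5| = √((-7)² + (-24)²) = √625 = 25
|P_5P_6| = √((-15)² + (-8)²) = √289 = 17
|P_6P_1| = √((-16)² + (12)²) = √400 = 20
Perimeter = 25 + 13 + 14 + 25 + 17 + 20 = 114.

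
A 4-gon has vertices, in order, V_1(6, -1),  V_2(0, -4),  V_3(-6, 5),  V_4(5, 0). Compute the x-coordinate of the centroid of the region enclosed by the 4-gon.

5/39

Apply the shoelace (surveyor's) formula. First the cross-terms c_i = x_i·y_{i+1} − x_{i+1}·y_i:
  -24, -24, -25, -5  ⇒  2A = -78, A = -39.
Then Σ (x_i + x_{i+1})·c_i = -30, so x̄ = -30 / (6·(-39)) = 5/39.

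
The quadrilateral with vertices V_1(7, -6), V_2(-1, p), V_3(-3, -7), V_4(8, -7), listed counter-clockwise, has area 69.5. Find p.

6

The doubled signed area Σ (x_i y_{i+1} − x_{i+1} y_i) is linear in p.
With p=0 it equals 79; the coefficient of p is 10 (from the two edges through V_2).
So 10·p + 79 = 2·69.5 = 139 ⇒ p = 6.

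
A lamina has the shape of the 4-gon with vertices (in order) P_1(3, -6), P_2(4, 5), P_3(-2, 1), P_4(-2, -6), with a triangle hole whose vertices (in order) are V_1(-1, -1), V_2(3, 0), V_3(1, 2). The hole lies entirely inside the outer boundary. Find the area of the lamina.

43.5

Outer boundary:
Cross-terms: 39, 14, 14, 30  ⇒  Σ = 97
Area = |Σ|/2 = 48.5.
Hole:
Cross-terms: 3, 6, 1  ⇒  Σ = 10
Area = |Σ|/2 = 5.
Net area = 48.5 − 5 = 43.5.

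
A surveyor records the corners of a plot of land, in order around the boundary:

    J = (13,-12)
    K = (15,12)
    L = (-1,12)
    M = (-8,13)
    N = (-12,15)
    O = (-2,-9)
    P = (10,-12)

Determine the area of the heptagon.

Σ = (336) + (192) + (83) + (36) + (138) + (114) + (36) = 935
Area = |Σ|/2 = 467.5.

467.5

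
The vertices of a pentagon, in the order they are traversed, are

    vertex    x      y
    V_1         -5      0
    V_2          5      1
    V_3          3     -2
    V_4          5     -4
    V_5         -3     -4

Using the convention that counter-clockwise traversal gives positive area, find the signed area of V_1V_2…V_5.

Apply the shoelace (surveyor's) formula: 2A = Σ (x_i·y_{i+1} − x_{i+1}·y_i), indices taken mod 5.
Σ = (-5) + (-13) + (-2) + (-32) + (-20) = -72
Signed area = Σ/2 = -36 (negative ⇒ clockwise traversal).

-36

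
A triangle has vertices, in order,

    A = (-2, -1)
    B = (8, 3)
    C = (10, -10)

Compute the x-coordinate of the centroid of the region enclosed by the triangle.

Apply Gauss's area formula. First the cross-terms c_i = x_i·y_{i+1} − x_{i+1}·y_i:
  2, -110, -30  ⇒  2A = -138, A = -69.
Then Σ (x_i + x_{i+1})·c_i = -2208, so x̄ = -2208 / (6·(-69)) = 16/3.

16/3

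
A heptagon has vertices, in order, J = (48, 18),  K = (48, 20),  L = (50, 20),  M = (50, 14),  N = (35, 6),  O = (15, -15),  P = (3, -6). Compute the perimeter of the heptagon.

|JK| = √((0)² + (2)²) = √4 = 2
|KL| = √((2)² + (0)²) = √4 = 2
|LM| = √((0)² + (-6)²) = √36 = 6
|MN| = √((-15)² + (-8)²) = √289 = 17
|NO| = √((-20)² + (-21)²) = √841 = 29
|OP| = √((-12)² + (9)²) = √225 = 15
|PJ| = √((45)² + (24)²) = √2601 = 51
Perimeter = 2 + 2 + 6 + 17 + 29 + 15 + 51 = 122.

122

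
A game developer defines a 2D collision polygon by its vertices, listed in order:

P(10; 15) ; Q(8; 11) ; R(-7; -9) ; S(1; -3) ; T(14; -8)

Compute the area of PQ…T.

174.5

Cross-terms: -10, 5, 30, 34, 290  ⇒  Σ = 349
Area = |Σ|/2 = 174.5.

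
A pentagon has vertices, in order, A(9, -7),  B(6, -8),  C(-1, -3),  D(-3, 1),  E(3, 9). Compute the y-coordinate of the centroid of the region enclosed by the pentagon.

Apply the shoelace formula. First the cross-terms c_i = x_i·y_{i+1} − x_{i+1}·y_i:
  -30, -26, -10, -30, -102  ⇒  2A = -198, A = -99.
Then Σ (y_i + y_{i+1})·c_i = 252, so ȳ = 252 / (6·(-99)) = -14/33.

-14/33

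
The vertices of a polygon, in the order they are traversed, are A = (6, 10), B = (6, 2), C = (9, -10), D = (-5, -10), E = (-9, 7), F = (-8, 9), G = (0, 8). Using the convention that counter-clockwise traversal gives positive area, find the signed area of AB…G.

-264

Apply the shoelace formula: 2A = Σ (x_i·y_{i+1} − x_{i+1}·y_i), indices taken mod 7.
A→B: (6)(2) − (6)(10) = -48
B→C: (6)(-10) − (9)(2) = -78
C→D: (9)(-10) − (-5)(-10) = -140
D→E: (-5)(7) − (-9)(-10) = -125
E→F: (-9)(9) − (-8)(7) = -25
F→G: (-8)(8) − (0)(9) = -64
G→A: (0)(10) − (6)(8) = -48
Σ = -528
Signed area = Σ/2 = -264 (negative ⇒ clockwise traversal).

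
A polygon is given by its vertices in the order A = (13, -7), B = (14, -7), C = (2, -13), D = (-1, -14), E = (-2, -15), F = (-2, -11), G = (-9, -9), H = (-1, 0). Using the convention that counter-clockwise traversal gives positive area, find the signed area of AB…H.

-153

Cross-terms: 7, -168, -41, -13, -8, -81, -9, 7  ⇒  Σ = -306
Signed area = Σ/2 = -153 (negative ⇒ clockwise traversal).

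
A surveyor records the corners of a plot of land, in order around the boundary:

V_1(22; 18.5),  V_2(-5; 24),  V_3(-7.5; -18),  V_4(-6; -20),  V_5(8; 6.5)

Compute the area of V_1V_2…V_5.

Σ = (620.5) + (270) + (42) + (121) + (5) = 1058.5
Area = |Σ|/2 = 529.25.

529.25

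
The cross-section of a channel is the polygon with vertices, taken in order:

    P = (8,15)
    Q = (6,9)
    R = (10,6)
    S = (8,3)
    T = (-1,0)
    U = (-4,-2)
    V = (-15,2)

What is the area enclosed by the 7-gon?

Σ = (-18) + (-54) + (-18) + (3) + (2) + (-38) + (-241) = -364
Area = |Σ|/2 = 182.

182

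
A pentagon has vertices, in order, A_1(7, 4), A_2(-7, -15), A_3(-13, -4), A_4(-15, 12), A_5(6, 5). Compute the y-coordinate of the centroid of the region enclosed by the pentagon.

17/103

Apply Gauss's area formula. First the cross-terms c_i = x_i·y_{i+1} − x_{i+1}·y_i:
  -77, -167, -216, -147, -11  ⇒  2A = -618, A = -309.
Then Σ (y_i + y_{i+1})·c_i = -306, so ȳ = -306 / (6·(-309)) = 17/103.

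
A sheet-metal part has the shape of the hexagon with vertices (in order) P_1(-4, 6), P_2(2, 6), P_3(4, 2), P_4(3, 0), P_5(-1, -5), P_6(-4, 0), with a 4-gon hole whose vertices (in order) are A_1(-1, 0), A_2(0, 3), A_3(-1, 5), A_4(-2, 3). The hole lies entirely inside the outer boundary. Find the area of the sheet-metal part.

Outer boundary:
Apply Gauss's area formula: 2A = Σ (x_i·y_{i+1} − x_{i+1}·y_i), indices taken mod 6.
Σ = (-36) + (-20) + (-6) + (-15) + (-20) + (-24) = -121
Area = |Σ|/2 = 60.5.
Hole:
Apply the surveyor's formula: 2A = Σ (x_i·y_{i+1} − x_{i+1}·y_i), indices taken mod 4.
A_1→A_2: (-1)(3) − (0)(0) = -3
A_2→A_3: (0)(5) − (-1)(3) = 3
A_3→A_4: (-1)(3) − (-2)(5) = 7
A_4→A_1: (-2)(0) − (-1)(3) = 3
Σ = 10
Area = |Σ|/2 = 5.
Net area = 60.5 − 5 = 55.5.

55.5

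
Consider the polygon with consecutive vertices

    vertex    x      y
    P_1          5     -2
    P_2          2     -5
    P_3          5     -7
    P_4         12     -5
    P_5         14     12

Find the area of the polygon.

Apply the shoelace (surveyor's) formula: 2A = Σ (x_i·y_{i+1} − x_{i+1}·y_i), indices taken mod 5.
Σ = (-21) + (11) + (59) + (214) + (-88) = 175
Area = |Σ|/2 = 87.5.

87.5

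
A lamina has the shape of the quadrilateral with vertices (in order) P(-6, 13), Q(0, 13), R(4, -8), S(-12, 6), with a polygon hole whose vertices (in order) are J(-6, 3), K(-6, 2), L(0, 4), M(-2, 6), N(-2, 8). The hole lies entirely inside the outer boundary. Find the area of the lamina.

147

Outer boundary:
Apply the shoelace formula: 2A = Σ (x_i·y_{i+1} − x_{i+1}·y_i), indices taken mod 4.
P→Q: (-6)(13) − (0)(13) = -78
Q→R: (0)(-8) − (4)(13) = -52
R→S: (4)(6) − (-12)(-8) = -72
S→P: (-12)(13) − (-6)(6) = -120
Σ = -322
Area = |Σ|/2 = 161.
Hole:
Apply the shoelace formula: 2A = Σ (x_i·y_{i+1} − x_{i+1}·y_i), indices taken mod 5.
Σ = (6) + (-24) + (8) + (-4) + (42) = 28
Area = |Σ|/2 = 14.
Net area = 161 − 14 = 147.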